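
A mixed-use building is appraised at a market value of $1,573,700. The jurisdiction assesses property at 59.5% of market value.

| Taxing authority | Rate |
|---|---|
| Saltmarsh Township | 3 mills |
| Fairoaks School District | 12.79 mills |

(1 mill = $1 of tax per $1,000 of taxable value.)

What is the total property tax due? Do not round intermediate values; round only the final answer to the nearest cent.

$14,784.99

Assessed value = $1,573,700 × 0.595 = $936,351.5
Saltmarsh Township: $936,351.5 × 0.003 = $2,809.0545
Fairoaks School District: $936,351.5 × 0.01279 = $11,975.935685
Total = $2,809.0545 + $11,975.935685 = $14,784.990185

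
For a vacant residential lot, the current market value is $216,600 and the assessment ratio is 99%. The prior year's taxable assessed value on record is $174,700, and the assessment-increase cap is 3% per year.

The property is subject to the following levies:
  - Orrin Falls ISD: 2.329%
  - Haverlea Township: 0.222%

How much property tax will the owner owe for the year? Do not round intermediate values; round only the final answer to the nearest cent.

$4,590.29

Uncapped assessed value = $216,600 × 0.99 = $214,434
Cap limit = $174,700 × 1.03 = $179,941
Taxable assessed value = min($214,434, $179,941) = $179,941 (cap binds)
Orrin Falls ISD: $179,941 × 0.02329 = $4,190.82589
Haverlea Township: $179,941 × 0.00222 = $399.46902
Total = $4,590.29491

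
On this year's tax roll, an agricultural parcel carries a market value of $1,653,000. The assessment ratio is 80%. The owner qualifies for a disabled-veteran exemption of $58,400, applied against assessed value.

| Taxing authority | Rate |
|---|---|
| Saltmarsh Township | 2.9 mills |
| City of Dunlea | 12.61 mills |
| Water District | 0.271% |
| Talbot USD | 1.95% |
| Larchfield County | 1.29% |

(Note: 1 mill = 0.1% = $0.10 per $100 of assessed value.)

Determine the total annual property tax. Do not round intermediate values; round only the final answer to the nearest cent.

$63,983.68

Assessed value = $1,653,000 × 0.8 = $1,322,400
Taxable value = $1,322,400 − $58,400 = $1,264,000
Saltmarsh Township: $1,264,000 × 0.0029 = $3,665.6
City of Dunlea: $1,264,000 × 0.01261 = $15,939.04
Water District: $1,264,000 × 0.00271 = $3,425.44
Talbot USD: $1,264,000 × 0.0195 = $24,648
Larchfield County: $1,264,000 × 0.0129 = $16,305.6
Total = $63,983.68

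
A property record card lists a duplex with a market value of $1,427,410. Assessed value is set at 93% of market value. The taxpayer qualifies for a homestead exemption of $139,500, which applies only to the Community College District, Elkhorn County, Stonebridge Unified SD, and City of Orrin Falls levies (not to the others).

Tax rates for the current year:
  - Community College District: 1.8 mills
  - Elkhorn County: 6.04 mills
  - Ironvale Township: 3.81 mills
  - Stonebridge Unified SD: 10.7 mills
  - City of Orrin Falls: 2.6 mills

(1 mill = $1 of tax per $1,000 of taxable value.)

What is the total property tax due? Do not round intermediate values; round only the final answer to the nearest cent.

$30,171.88

Assessed value = $1,427,410 × 0.93 = $1,327,491.3
Community College District: ($1,327,491.3 − $139,500) × 0.0018 = $1,187,991.3 × 0.0018 = $2,138.38434
Elkhorn County: ($1,327,491.3 − $139,500) × 0.00604 = $1,187,991.3 × 0.00604 = $7,175.467452
Ironvale Township: $1,327,491.3 × 0.00381 = $5,057.741853
Stonebridge Unified SD: ($1,327,491.3 − $139,500) × 0.0107 = $1,187,991.3 × 0.0107 = $12,711.50691
City of Orrin Falls: ($1,327,491.3 − $139,500) × 0.0026 = $1,187,991.3 × 0.0026 = $3,088.77738
Total = $30,171.877935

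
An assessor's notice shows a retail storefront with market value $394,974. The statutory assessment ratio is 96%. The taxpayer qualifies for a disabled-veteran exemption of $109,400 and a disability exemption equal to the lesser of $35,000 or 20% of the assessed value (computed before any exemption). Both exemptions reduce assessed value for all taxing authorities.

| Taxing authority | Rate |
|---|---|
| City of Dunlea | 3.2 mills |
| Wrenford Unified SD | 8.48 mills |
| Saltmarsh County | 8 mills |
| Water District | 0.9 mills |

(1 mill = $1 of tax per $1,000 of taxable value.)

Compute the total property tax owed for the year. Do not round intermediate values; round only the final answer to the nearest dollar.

Assessed value = $394,974 × 0.96 = $379,175.04
Disability exemption = min($35,000, 20% × $379,175.04) = min($35,000, $75,835.008) = $35,000 (dollar cap binds)
Taxable value = $379,175.04 − $109,400 − $35,000 = $234,775.04
City of Dunlea: $234,775.04 × 0.0032 = $751.280128
Wrenford Unified SD: $234,775.04 × 0.00848 = $1,990.8923392
Saltmarsh County: $234,775.04 × 0.008 = $1,878.20032
Water District: $234,775.04 × 0.0009 = $211.297536
Total = $4,831.6703232

$4,832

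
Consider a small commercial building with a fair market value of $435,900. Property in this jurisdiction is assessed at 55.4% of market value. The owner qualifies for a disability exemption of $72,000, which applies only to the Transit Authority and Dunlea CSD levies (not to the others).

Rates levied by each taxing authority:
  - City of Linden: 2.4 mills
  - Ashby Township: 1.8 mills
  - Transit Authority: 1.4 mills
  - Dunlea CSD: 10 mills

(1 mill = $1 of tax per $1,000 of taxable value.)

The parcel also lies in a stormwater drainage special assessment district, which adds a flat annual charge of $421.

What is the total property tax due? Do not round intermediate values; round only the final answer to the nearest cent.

Assessed value = $435,900 × 0.554 = $241,488.6
City of Linden: $241,488.6 × 0.0024 = $579.57264
Ashby Township: $241,488.6 × 0.0018 = $434.67948
Transit Authority: ($241,488.6 − $72,000) × 0.0014 = $169,488.6 × 0.0014 = $237.28404
Dunlea CSD: ($241,488.6 − $72,000) × 0.01 = $169,488.6 × 0.01 = $1,694.886
Levies subtotal = $2,946.42216
Total = $2,946.42216 + $421 = $3,367.42216

$3,367.42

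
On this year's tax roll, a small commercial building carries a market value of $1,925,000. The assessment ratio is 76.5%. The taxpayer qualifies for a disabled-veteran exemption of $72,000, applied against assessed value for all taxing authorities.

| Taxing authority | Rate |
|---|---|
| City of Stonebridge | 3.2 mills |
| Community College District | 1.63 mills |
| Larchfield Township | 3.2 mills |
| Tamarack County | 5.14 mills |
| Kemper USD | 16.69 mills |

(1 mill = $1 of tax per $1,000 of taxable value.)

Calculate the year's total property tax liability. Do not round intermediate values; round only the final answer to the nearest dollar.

Assessed value = $1,925,000 × 0.765 = $1,472,625
Taxable value = $1,472,625 − $72,000 = $1,400,625
City of Stonebridge: $1,400,625 × 0.0032 = $4,482
Community College District: $1,400,625 × 0.00163 = $2,283.01875
Larchfield Township: $1,400,625 × 0.0032 = $4,482
Tamarack County: $1,400,625 × 0.00514 = $7,199.2125
Kemper USD: $1,400,625 × 0.01669 = $23,376.43125
Total = $4,482 + $2,283.01875 + $4,482 + $7,199.2125 + $23,376.43125 = $41,822.6625

$41,823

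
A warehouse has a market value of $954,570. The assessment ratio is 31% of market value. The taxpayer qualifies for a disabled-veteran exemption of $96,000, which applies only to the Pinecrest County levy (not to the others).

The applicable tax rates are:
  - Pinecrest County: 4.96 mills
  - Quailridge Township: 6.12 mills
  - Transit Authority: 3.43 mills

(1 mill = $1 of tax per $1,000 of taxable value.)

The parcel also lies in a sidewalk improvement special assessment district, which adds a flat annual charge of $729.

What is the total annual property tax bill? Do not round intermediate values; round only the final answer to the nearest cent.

Assessed value = $954,570 × 0.31 = $295,916.7
Pinecrest County: ($295,916.7 − $96,000) × 0.00496 = $199,916.7 × 0.00496 = $991.586832
Quailridge Township: $295,916.7 × 0.00612 = $1,811.010204
Transit Authority: $295,916.7 × 0.00343 = $1,014.994281
Levies subtotal = $3,817.591317
Total = $3,817.591317 + $729 = $4,546.591317

$4,546.59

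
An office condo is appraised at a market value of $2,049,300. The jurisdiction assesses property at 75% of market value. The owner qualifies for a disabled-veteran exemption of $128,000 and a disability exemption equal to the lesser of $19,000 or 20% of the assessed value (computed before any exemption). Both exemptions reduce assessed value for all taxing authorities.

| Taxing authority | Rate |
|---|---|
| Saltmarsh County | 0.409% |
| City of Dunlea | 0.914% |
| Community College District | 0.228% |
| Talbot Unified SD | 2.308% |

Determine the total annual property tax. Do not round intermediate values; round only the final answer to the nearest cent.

$53,639.14

Assessed value = $2,049,300 × 0.75 = $1,536,975
Disability exemption = min($19,000, 20% × $1,536,975) = min($19,000, $307,395) = $19,000 (dollar cap binds)
Taxable value = $1,536,975 − $128,000 − $19,000 = $1,389,975
Saltmarsh County: $1,389,975 × 0.00409 = $5,684.99775
City of Dunlea: $1,389,975 × 0.00914 = $12,704.3715
Community College District: $1,389,975 × 0.00228 = $3,169.143
Talbot Unified SD: $1,389,975 × 0.02308 = $32,080.623
Total = $53,639.13525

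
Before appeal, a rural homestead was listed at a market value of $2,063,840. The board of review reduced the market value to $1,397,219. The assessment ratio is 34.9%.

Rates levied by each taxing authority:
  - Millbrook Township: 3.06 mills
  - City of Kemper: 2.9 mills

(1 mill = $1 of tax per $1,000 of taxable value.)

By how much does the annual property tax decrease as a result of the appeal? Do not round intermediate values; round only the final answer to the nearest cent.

$1,386.60

Old assessed value = $2,063,840 × 0.349 = $720,280.16
New assessed value = $1,397,219 × 0.349 = $487,629.431
Combined rate = 0.00306 + 0.0029 = 0.00596
Old tax = $720,280.16 × 0.00596 = $4,292.8697536
New tax = $487,629.431 × 0.00596 = $2,906.27140876
Reduction = $4,292.8697536 − $2,906.27140876 = $1,386.59834484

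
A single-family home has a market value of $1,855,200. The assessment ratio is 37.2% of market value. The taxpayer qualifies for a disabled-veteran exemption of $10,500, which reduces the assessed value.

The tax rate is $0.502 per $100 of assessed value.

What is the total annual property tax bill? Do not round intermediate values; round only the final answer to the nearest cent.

Assessed value = $1,855,200 × 0.372 = $690,134.4
Taxable value = $690,134.4 − $10,500 = $679,634.4
Tax = $679,634.4 × 0.00502 = $3,411.764688

$3,411.76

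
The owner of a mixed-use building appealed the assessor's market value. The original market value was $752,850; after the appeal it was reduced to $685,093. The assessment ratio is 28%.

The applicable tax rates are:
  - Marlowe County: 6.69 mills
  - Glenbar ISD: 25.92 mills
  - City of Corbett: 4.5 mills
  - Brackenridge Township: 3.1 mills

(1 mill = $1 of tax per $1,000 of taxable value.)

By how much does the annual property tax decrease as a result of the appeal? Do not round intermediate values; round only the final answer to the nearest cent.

$762.86

Old assessed value = $752,850 × 0.28 = $210,798
New assessed value = $685,093 × 0.28 = $191,826.04
Combined rate = 0.00669 + 0.02592 + 0.0045 + 0.0031 = 0.04021
Old tax = $210,798 × 0.04021 = $8,476.18758
New tax = $191,826.04 × 0.04021 = $7,713.3250684
Reduction = $8,476.18758 − $7,713.3250684 = $762.8625116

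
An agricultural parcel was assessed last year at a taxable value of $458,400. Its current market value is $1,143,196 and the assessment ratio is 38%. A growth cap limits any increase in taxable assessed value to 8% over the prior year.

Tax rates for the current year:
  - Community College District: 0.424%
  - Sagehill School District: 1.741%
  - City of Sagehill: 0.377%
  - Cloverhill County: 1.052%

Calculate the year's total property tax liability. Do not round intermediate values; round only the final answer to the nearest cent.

Uncapped assessed value = $1,143,196 × 0.38 = $434,414.48
Cap limit = $458,400 × 1.08 = $495,072
Taxable assessed value = min($434,414.48, $495,072) = $434,414.48 (cap does not bind)
Community College District: $434,414.48 × 0.00424 = $1,841.9173952
Sagehill School District: $434,414.48 × 0.01741 = $7,563.1560968
City of Sagehill: $434,414.48 × 0.00377 = $1,637.7425896
Cloverhill County: $434,414.48 × 0.01052 = $4,570.0403296
Total = $15,612.8564112

$15,612.86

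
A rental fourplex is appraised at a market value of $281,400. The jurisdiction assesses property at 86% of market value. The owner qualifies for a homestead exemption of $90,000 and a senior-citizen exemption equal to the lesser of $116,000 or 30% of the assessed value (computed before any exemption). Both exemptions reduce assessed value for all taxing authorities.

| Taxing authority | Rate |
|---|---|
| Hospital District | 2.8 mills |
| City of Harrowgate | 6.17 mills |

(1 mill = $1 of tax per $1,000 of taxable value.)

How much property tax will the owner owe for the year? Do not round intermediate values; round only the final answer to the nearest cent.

Assessed value = $281,400 × 0.86 = $242,004
Senior-citizen exemption = min($116,000, 30% × $242,004) = min($116,000, $72,601.2) = $72,601.2 (percentage binds)
Taxable value = $242,004 − $90,000 − $72,601.2 = $79,402.8
Hospital District: $79,402.8 × 0.0028 = $222.32784
City of Harrowgate: $79,402.8 × 0.00617 = $489.915276
Total = $712.243116

$712.24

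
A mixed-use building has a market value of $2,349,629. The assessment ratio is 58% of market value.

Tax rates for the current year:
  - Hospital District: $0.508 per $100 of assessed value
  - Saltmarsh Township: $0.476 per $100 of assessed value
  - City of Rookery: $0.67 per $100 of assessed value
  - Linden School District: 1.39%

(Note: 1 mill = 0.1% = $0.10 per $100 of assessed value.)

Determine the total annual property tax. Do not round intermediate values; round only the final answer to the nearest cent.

$41,483.17

Assessed value = $2,349,629 × 0.58 = $1,362,784.82
Hospital District: $1,362,784.82 × 0.00508 = $6,922.9468856
Saltmarsh Township: $1,362,784.82 × 0.00476 = $6,486.8557432
City of Rookery: $1,362,784.82 × 0.0067 = $9,130.658294
Linden School District: $1,362,784.82 × 0.0139 = $18,942.708998
Total = $41,483.1699208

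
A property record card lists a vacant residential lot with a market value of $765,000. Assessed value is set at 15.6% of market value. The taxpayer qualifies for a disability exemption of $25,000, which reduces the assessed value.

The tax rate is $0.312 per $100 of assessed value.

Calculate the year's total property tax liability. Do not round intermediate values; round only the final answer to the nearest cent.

Assessed value = $765,000 × 0.156 = $119,340
Taxable value = $119,340 − $25,000 = $94,340
Tax = $94,340 × 0.00312 = $294.3408

$294.34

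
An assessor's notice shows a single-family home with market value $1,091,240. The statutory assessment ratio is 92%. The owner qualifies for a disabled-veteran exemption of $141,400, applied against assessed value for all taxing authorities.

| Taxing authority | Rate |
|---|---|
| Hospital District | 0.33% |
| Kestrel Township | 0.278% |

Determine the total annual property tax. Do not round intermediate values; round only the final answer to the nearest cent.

Assessed value = $1,091,240 × 0.92 = $1,003,940.8
Taxable value = $1,003,940.8 − $141,400 = $862,540.8
Hospital District: $862,540.8 × 0.0033 = $2,846.38464
Kestrel Township: $862,540.8 × 0.00278 = $2,397.863424
Total = $2,846.38464 + $2,397.863424 = $5,244.248064

$5,244.25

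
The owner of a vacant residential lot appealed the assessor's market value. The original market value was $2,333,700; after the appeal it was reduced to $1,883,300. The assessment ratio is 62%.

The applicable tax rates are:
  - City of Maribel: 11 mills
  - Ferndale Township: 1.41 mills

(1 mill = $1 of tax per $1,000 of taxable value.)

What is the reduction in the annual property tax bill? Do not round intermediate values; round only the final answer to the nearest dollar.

$3,465

Old assessed value = $2,333,700 × 0.62 = $1,446,894
New assessed value = $1,883,300 × 0.62 = $1,167,646
Combined rate = 0.011 + 0.00141 = 0.01241
Old tax = $1,446,894 × 0.01241 = $17,955.95454
New tax = $1,167,646 × 0.01241 = $14,490.48686
Reduction = $17,955.95454 − $14,490.48686 = $3,465.46768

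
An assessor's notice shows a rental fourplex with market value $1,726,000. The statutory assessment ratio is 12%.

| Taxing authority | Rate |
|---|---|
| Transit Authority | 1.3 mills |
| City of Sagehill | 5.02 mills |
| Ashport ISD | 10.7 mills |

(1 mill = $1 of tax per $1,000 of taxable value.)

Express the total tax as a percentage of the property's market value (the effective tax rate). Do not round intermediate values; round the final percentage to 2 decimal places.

Assessed value = $1,726,000 × 0.12 = $207,120
Transit Authority: $207,120 × 0.0013 = $269.256
City of Sagehill: $207,120 × 0.00502 = $1,039.7424
Ashport ISD: $207,120 × 0.0107 = $2,216.184
Total tax = $3,525.1824
Effective rate = $3,525.1824 ÷ $1,726,000 = 0.20% of market value

0.20%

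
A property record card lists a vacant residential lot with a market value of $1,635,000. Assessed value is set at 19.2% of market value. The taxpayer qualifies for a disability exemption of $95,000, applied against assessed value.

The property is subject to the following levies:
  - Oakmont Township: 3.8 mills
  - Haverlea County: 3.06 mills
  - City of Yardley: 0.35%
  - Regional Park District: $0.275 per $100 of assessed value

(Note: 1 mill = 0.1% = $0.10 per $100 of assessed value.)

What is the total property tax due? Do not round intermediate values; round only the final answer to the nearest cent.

Assessed value = $1,635,000 × 0.192 = $313,920
Taxable value = $313,920 − $95,000 = $218,920
Oakmont Township: $218,920 × 0.0038 = $831.896
Haverlea County: $218,920 × 0.00306 = $669.8952
City of Yardley: $218,920 × 0.0035 = $766.22
Regional Park District: $218,920 × 0.00275 = $602.03
Total = $2,870.0412

$2,870.04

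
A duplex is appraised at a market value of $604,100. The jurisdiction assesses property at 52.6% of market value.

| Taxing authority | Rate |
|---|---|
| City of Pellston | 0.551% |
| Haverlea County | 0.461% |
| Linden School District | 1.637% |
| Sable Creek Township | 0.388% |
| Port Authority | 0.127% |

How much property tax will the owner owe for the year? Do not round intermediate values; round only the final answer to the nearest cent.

$10,053.82

Assessed value = $604,100 × 0.526 = $317,756.6
City of Pellston: $317,756.6 × 0.00551 = $1,750.838866
Haverlea County: $317,756.6 × 0.00461 = $1,464.857926
Linden School District: $317,756.6 × 0.01637 = $5,201.675542
Sable Creek Township: $317,756.6 × 0.00388 = $1,232.895608
Port Authority: $317,756.6 × 0.00127 = $403.550882
Total = $1,750.838866 + $1,464.857926 + $5,201.675542 + $1,232.895608 + $403.550882 = $10,053.818824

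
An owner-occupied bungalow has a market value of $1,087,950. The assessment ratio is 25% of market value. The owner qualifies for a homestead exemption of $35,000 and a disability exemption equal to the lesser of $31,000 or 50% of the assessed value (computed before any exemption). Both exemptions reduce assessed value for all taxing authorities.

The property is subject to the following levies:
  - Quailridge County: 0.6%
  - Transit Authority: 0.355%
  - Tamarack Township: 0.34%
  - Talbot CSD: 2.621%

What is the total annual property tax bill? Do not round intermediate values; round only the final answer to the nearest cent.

$8,066.47

Assessed value = $1,087,950 × 0.25 = $271,987.5
Disability exemption = min($31,000, 50% × $271,987.5) = min($31,000, $135,993.75) = $31,000 (dollar cap binds)
Taxable value = $271,987.5 − $35,000 − $31,000 = $205,987.5
Quailridge County: $205,987.5 × 0.006 = $1,235.925
Transit Authority: $205,987.5 × 0.00355 = $731.255625
Tamarack Township: $205,987.5 × 0.0034 = $700.3575
Talbot CSD: $205,987.5 × 0.02621 = $5,398.932375
Total = $8,066.4705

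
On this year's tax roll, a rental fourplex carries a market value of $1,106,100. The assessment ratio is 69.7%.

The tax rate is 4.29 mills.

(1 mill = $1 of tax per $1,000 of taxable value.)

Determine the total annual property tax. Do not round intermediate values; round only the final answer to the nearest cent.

$3,307.38

Assessed value = $1,106,100 × 0.697 = $770,951.7
Tax = $770,951.7 × 0.00429 = $3,307.382793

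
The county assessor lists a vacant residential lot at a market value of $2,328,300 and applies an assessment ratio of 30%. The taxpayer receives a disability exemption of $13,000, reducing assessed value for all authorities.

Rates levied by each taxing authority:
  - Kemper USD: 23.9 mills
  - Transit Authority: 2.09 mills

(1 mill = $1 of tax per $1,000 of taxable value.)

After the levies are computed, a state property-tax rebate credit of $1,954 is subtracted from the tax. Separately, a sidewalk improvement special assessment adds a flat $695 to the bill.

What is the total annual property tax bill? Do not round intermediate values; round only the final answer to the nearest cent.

Assessed value = $2,328,300 × 0.3 = $698,490
Taxable value = $698,490 − $13,000 = $685,490
Kemper USD: $685,490 × 0.0239 = $16,383.211
Transit Authority: $685,490 × 0.00209 = $1,432.6741
Levies subtotal = $17,815.8851
After credit = $17,815.8851 − $1,954 = $15,861.8851
Total = $15,861.8851 + $695 = $16,556.8851

$16,556.89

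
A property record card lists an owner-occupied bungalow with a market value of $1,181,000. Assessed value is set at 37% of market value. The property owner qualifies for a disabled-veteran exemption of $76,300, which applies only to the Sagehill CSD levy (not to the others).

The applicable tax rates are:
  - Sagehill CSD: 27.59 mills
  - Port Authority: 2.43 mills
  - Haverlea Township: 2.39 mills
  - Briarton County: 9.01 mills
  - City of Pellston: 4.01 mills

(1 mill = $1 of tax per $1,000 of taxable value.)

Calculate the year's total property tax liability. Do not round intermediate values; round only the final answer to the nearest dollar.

Assessed value = $1,181,000 × 0.37 = $436,970
Sagehill CSD: ($436,970 − $76,300) × 0.02759 = $360,670 × 0.02759 = $9,950.8853
Port Authority: $436,970 × 0.00243 = $1,061.8371
Haverlea Township: $436,970 × 0.00239 = $1,044.3583
Briarton County: $436,970 × 0.00901 = $3,937.0997
City of Pellston: $436,970 × 0.00401 = $1,752.2497
Total = $17,746.4301

$17,746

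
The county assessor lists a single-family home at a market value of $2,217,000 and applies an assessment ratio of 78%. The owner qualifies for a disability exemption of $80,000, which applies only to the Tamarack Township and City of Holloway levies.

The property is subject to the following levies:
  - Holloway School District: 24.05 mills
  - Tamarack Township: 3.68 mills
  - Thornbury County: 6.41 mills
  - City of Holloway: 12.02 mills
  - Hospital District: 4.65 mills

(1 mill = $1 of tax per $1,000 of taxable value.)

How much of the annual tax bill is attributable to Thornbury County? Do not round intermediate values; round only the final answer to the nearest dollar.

Assessed value = $2,217,000 × 0.78 = $1,729,260
Thornbury County taxable value = $1,729,260 (exemption does not apply)
Thornbury County levy = $1,729,260 × 0.00641 = $11,084.5566

$11,085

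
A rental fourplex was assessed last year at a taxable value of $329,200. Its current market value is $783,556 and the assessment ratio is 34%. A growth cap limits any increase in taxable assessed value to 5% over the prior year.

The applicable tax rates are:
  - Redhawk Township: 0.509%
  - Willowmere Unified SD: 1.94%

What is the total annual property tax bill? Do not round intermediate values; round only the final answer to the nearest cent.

Uncapped assessed value = $783,556 × 0.34 = $266,409.04
Cap limit = $329,200 × 1.05 = $345,660
Taxable assessed value = min($266,409.04, $345,660) = $266,409.04 (cap does not bind)
Redhawk Township: $266,409.04 × 0.00509 = $1,356.0220136
Willowmere Unified SD: $266,409.04 × 0.0194 = $5,168.335376
Total = $6,524.3573896

$6,524.36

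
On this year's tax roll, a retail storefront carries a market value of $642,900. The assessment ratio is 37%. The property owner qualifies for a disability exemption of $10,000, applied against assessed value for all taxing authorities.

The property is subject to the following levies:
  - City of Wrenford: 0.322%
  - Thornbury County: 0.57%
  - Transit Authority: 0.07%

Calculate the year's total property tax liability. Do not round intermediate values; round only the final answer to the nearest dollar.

Assessed value = $642,900 × 0.37 = $237,873
Taxable value = $237,873 − $10,000 = $227,873
City of Wrenford: $227,873 × 0.00322 = $733.75106
Thornbury County: $227,873 × 0.0057 = $1,298.8761
Transit Authority: $227,873 × 0.0007 = $159.5111
Total = $733.75106 + $1,298.8761 + $159.5111 = $2,192.13826

$2,192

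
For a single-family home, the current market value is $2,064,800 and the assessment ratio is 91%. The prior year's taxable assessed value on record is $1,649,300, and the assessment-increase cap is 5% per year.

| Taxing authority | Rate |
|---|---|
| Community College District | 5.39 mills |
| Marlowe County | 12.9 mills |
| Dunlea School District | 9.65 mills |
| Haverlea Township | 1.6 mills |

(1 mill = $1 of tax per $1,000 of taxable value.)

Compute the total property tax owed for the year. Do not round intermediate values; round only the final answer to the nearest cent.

$51,156.34

Uncapped assessed value = $2,064,800 × 0.91 = $1,878,968
Cap limit = $1,649,300 × 1.05 = $1,731,765
Taxable assessed value = min($1,878,968, $1,731,765) = $1,731,765 (cap binds)
Community College District: $1,731,765 × 0.00539 = $9,334.21335
Marlowe County: $1,731,765 × 0.0129 = $22,339.7685
Dunlea School District: $1,731,765 × 0.00965 = $16,711.53225
Haverlea Township: $1,731,765 × 0.0016 = $2,770.824
Total = $51,156.3381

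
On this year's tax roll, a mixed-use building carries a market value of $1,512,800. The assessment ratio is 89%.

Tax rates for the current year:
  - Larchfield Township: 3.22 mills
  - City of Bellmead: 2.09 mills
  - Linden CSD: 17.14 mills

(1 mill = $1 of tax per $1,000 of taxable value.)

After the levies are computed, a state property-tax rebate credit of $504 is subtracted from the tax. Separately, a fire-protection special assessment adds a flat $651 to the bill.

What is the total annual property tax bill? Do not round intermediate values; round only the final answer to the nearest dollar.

$30,374

Assessed value = $1,512,800 × 0.89 = $1,346,392
Larchfield Township: $1,346,392 × 0.00322 = $4,335.38224
City of Bellmead: $1,346,392 × 0.00209 = $2,813.95928
Linden CSD: $1,346,392 × 0.01714 = $23,077.15888
Levies subtotal = $30,226.5004
After credit = $30,226.5004 − $504 = $29,722.5004
Total = $29,722.5004 + $651 = $30,373.5004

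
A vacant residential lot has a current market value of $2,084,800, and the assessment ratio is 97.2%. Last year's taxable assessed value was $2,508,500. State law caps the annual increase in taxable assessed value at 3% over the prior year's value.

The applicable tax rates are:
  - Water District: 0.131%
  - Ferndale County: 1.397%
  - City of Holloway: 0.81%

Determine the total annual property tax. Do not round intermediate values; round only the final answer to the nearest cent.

$47,377.83

Uncapped assessed value = $2,084,800 × 0.972 = $2,026,425.6
Cap limit = $2,508,500 × 1.03 = $2,583,755
Taxable assessed value = min($2,026,425.6, $2,583,755) = $2,026,425.6 (cap does not bind)
Water District: $2,026,425.6 × 0.00131 = $2,654.617536
Ferndale County: $2,026,425.6 × 0.01397 = $28,309.165632
City of Holloway: $2,026,425.6 × 0.0081 = $16,414.04736
Total = $47,377.830528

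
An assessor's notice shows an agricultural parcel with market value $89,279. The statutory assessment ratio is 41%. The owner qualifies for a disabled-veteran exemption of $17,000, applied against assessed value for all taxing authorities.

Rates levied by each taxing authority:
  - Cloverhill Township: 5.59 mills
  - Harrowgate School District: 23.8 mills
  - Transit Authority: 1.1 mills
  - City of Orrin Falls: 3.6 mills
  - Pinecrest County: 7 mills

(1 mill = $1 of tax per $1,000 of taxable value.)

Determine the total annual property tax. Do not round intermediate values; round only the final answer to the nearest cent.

$805.54

Assessed value = $89,279 × 0.41 = $36,604.39
Taxable value = $36,604.39 − $17,000 = $19,604.39
Cloverhill Township: $19,604.39 × 0.00559 = $109.5885401
Harrowgate School District: $19,604.39 × 0.0238 = $466.584482
Transit Authority: $19,604.39 × 0.0011 = $21.564829
City of Orrin Falls: $19,604.39 × 0.0036 = $70.575804
Pinecrest County: $19,604.39 × 0.007 = $137.23073
Total = $109.5885401 + $466.584482 + $21.564829 + $70.575804 + $137.23073 = $805.5443851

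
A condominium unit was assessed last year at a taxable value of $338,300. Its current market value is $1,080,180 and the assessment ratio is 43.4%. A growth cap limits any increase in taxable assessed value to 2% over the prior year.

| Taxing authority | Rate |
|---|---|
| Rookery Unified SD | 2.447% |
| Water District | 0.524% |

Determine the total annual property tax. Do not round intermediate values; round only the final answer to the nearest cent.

Uncapped assessed value = $1,080,180 × 0.434 = $468,798.12
Cap limit = $338,300 × 1.02 = $345,066
Taxable assessed value = min($468,798.12, $345,066) = $345,066 (cap binds)
Rookery Unified SD: $345,066 × 0.02447 = $8,443.76502
Water District: $345,066 × 0.00524 = $1,808.14584
Total = $10,251.91086

$10,251.91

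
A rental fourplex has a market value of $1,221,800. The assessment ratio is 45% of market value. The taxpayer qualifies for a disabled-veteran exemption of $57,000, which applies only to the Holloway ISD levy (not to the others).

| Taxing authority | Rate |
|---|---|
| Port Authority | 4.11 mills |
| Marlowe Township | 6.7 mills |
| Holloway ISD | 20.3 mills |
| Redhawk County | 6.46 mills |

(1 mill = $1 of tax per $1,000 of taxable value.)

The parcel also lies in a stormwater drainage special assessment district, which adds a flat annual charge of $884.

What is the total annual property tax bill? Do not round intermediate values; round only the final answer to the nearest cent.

Assessed value = $1,221,800 × 0.45 = $549,810
Port Authority: $549,810 × 0.00411 = $2,259.7191
Marlowe Township: $549,810 × 0.0067 = $3,683.727
Holloway ISD: ($549,810 − $57,000) × 0.0203 = $492,810 × 0.0203 = $10,004.043
Redhawk County: $549,810 × 0.00646 = $3,551.7726
Levies subtotal = $19,499.2617
Total = $19,499.2617 + $884 = $20,383.2617

$20,383.26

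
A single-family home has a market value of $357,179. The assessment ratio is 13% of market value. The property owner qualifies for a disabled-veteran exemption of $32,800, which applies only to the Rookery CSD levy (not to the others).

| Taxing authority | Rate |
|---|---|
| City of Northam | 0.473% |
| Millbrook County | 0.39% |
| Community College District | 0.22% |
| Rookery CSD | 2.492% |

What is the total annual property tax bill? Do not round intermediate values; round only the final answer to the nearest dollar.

$843

Assessed value = $357,179 × 0.13 = $46,433.27
City of Northam: $46,433.27 × 0.00473 = $219.6293671
Millbrook County: $46,433.27 × 0.0039 = $181.089753
Community College District: $46,433.27 × 0.0022 = $102.153194
Rookery CSD: ($46,433.27 − $32,800) × 0.02492 = $13,633.27 × 0.02492 = $339.7410884
Total = $842.6134025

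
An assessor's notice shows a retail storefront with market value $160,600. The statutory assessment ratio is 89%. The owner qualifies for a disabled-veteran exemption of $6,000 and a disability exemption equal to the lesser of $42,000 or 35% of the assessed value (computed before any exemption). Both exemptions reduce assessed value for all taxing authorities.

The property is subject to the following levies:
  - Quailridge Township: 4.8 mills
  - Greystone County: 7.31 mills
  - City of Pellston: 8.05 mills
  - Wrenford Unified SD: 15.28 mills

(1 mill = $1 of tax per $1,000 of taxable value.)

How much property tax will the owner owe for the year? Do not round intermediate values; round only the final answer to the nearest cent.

Assessed value = $160,600 × 0.89 = $142,934
Disability exemption = min($42,000, 35% × $142,934) = min($42,000, $50,026.9) = $42,000 (dollar cap binds)
Taxable value = $142,934 − $6,000 − $42,000 = $94,934
Quailridge Township: $94,934 × 0.0048 = $455.6832
Greystone County: $94,934 × 0.00731 = $693.96754
City of Pellston: $94,934 × 0.00805 = $764.2187
Wrenford Unified SD: $94,934 × 0.01528 = $1,450.59152
Total = $3,364.46096

$3,364.46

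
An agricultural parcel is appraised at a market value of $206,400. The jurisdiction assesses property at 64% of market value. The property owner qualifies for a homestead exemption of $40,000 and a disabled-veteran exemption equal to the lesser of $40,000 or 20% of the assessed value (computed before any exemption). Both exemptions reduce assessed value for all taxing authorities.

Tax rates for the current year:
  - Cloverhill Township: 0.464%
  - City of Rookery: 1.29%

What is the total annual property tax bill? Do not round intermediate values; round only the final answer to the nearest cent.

Assessed value = $206,400 × 0.64 = $132,096
Disabled-veteran exemption = min($40,000, 20% × $132,096) = min($40,000, $26,419.2) = $26,419.2 (percentage binds)
Taxable value = $132,096 − $40,000 − $26,419.2 = $65,676.8
Cloverhill Township: $65,676.8 × 0.00464 = $304.740352
City of Rookery: $65,676.8 × 0.0129 = $847.23072
Total = $1,151.971072

$1,151.97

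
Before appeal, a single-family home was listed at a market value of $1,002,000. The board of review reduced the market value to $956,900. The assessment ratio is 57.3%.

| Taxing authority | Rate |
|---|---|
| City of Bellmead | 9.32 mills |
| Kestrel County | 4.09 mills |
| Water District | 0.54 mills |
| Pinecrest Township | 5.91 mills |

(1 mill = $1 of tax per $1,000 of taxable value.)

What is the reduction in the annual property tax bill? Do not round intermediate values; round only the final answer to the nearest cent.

$513.23

Old assessed value = $1,002,000 × 0.573 = $574,146
New assessed value = $956,900 × 0.573 = $548,303.7
Combined rate = 0.00932 + 0.00409 + 0.00054 + 0.00591 = 0.01986
Old tax = $574,146 × 0.01986 = $11,402.53956
New tax = $548,303.7 × 0.01986 = $10,889.311482
Reduction = $11,402.53956 − $10,889.311482 = $513.228078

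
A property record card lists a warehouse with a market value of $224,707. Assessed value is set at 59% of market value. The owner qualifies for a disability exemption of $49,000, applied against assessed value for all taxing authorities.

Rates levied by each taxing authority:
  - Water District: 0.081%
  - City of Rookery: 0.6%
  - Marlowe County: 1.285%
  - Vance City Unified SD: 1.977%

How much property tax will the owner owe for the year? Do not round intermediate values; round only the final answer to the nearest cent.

Assessed value = $224,707 × 0.59 = $132,577.13
Taxable value = $132,577.13 − $49,000 = $83,577.13
Water District: $83,577.13 × 0.00081 = $67.6974753
City of Rookery: $83,577.13 × 0.006 = $501.46278
Marlowe County: $83,577.13 × 0.01285 = $1,073.9661205
Vance City Unified SD: $83,577.13 × 0.01977 = $1,652.3198601
Total = $67.6974753 + $501.46278 + $1,073.9661205 + $1,652.3198601 = $3,295.4462359

$3,295.45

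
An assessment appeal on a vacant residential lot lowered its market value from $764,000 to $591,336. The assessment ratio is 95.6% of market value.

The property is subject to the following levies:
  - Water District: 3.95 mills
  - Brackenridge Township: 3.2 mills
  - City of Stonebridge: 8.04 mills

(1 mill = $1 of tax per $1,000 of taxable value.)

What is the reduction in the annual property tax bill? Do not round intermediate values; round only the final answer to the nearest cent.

Old assessed value = $764,000 × 0.956 = $730,384
New assessed value = $591,336 × 0.956 = $565,317.216
Combined rate = 0.00395 + 0.0032 + 0.00804 = 0.01519
Old tax = $730,384 × 0.01519 = $11,094.53296
New tax = $565,317.216 × 0.01519 = $8,587.16851104
Reduction = $11,094.53296 − $8,587.16851104 = $2,507.36444896

$2,507.36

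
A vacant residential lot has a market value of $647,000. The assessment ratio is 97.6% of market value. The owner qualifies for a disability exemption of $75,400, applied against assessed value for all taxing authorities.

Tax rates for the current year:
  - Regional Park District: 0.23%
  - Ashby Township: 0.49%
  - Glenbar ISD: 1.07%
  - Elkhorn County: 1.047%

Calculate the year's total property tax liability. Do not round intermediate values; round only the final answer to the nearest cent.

$15,775.76

Assessed value = $647,000 × 0.976 = $631,472
Taxable value = $631,472 − $75,400 = $556,072
Regional Park District: $556,072 × 0.0023 = $1,278.9656
Ashby Township: $556,072 × 0.0049 = $2,724.7528
Glenbar ISD: $556,072 × 0.0107 = $5,949.9704
Elkhorn County: $556,072 × 0.01047 = $5,822.07384
Total = $1,278.9656 + $2,724.7528 + $5,949.9704 + $5,822.07384 = $15,775.76264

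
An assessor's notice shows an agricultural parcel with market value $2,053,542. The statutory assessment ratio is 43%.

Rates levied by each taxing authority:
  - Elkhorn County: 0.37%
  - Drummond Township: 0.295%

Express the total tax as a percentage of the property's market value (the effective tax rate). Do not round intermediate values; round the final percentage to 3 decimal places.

Assessed value = $2,053,542 × 0.43 = $883,023.06
Elkhorn County: $883,023.06 × 0.0037 = $3,267.185322
Drummond Township: $883,023.06 × 0.00295 = $2,604.918027
Total tax = $5,872.103349
Effective rate = $5,872.103349 ÷ $2,053,542 = 0.286% of market value

0.286%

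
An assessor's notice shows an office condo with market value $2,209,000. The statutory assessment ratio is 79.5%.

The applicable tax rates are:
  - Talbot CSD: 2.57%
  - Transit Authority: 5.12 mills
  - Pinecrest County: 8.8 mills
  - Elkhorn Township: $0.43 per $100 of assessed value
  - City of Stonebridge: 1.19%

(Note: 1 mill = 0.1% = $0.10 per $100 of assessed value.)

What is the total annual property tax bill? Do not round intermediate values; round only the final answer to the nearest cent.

$98,028.57

Assessed value = $2,209,000 × 0.795 = $1,756,155
Talbot CSD: $1,756,155 × 0.0257 = $45,133.1835
Transit Authority: $1,756,155 × 0.00512 = $8,991.5136
Pinecrest County: $1,756,155 × 0.0088 = $15,454.164
Elkhorn Township: $1,756,155 × 0.0043 = $7,551.4665
City of Stonebridge: $1,756,155 × 0.0119 = $20,898.2445
Total = $98,028.5721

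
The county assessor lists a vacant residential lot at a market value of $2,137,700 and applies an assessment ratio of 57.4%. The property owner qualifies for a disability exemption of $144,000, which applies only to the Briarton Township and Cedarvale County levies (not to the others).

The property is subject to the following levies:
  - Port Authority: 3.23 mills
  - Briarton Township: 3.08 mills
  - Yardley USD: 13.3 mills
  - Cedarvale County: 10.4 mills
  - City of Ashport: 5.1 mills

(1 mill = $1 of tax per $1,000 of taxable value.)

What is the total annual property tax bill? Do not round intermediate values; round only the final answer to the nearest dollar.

$41,140

Assessed value = $2,137,700 × 0.574 = $1,227,039.8
Port Authority: $1,227,039.8 × 0.00323 = $3,963.338554
Briarton Township: ($1,227,039.8 − $144,000) × 0.00308 = $1,083,039.8 × 0.00308 = $3,335.762584
Yardley USD: $1,227,039.8 × 0.0133 = $16,319.62934
Cedarvale County: ($1,227,039.8 − $144,000) × 0.0104 = $1,083,039.8 × 0.0104 = $11,263.61392
City of Ashport: $1,227,039.8 × 0.0051 = $6,257.90298
Total = $41,140.247378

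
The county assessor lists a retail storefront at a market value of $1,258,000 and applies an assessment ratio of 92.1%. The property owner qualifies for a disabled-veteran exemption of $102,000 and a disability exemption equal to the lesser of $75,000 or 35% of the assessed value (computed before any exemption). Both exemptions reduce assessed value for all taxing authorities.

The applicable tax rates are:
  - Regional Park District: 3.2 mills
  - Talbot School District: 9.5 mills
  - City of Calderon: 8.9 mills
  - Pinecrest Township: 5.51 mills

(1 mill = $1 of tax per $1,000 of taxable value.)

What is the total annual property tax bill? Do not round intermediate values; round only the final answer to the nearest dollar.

Assessed value = $1,258,000 × 0.921 = $1,158,618
Disability exemption = min($75,000, 35% × $1,158,618) = min($75,000, $405,516.3) = $75,000 (dollar cap binds)
Taxable value = $1,158,618 − $102,000 − $75,000 = $981,618
Regional Park District: $981,618 × 0.0032 = $3,141.1776
Talbot School District: $981,618 × 0.0095 = $9,325.371
City of Calderon: $981,618 × 0.0089 = $8,736.4002
Pinecrest Township: $981,618 × 0.00551 = $5,408.71518
Total = $26,611.66398

$26,612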